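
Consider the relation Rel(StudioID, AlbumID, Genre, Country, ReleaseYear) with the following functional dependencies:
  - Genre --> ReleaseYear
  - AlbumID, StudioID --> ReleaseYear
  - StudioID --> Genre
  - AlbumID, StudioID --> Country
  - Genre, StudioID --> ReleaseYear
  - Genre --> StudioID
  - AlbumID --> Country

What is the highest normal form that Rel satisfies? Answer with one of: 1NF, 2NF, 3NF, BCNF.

Candidate keys: {AlbumID, Genre}, {AlbumID, StudioID}. Prime attributes: {AlbumID, Genre, StudioID}.
Genre --> ReleaseYear breaks BCNF: {Genre}⁺ = {Genre, ReleaseYear, StudioID}, so {Genre} is not a superkey.
Genre --> ReleaseYear determines the non-prime attribute {ReleaseYear} from a non-superkey — 3NF is violated.
Since {AlbumID} ⊂ {AlbumID, Genre} and {AlbumID}⁺ ⊇ {Country} with {Country} non-prime, there is a partial dependency; 2NF fails.

1NF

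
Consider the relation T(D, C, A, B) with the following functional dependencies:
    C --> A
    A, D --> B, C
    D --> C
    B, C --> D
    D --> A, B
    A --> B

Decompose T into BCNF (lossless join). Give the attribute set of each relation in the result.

Candidate keys of the original relation: {C}, {D}.
Within {A, B, C, D}: {A}⁺ ∩ {A, B, C, D} = {A, B}, not the whole set, so A --> B violates BCNF; decompose into {A, B} and {A, C, D}.
{A, B} has no BCNF violation.
{A, C, D} has no BCNF violation.

{A, B}; {A, C, D}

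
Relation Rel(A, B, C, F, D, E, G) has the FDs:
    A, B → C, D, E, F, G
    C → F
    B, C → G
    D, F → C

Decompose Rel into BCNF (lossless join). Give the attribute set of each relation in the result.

Candidate key of the original relation: {A, B}.
In {A, B, C, D, E, F, G}, {C} is not a superkey ({C}⁺ restricted to this set is {C, F}), so split on C → F into {C, F} and {A, B, C, D, E, G}.
{C, F} is in BCNF.
In {A, B, C, D, E, G}, {B, C} is not a superkey ({B, C}⁺ restricted to this set is {B, C, G}), so split on B, C → G into {B, C, G} and {A, B, C, D, E}.
{B, C, G} is in BCNF.
{A, B, C, D, E} is in BCNF.

{A, B, C, D, E}; {B, C, G}; {C, F}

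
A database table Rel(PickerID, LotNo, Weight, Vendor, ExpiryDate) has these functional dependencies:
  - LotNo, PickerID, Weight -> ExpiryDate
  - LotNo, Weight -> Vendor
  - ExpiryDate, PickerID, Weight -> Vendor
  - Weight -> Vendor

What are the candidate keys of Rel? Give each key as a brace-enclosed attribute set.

{LotNo, PickerID, Weight}

{LotNo, PickerID, Weight} never appear on the right of any FD, so every key must include all of them.
Closure of {LotNo, PickerID, Weight} is {ExpiryDate, LotNo, PickerID, Vendor, Weight}, the whole schema; {LotNo, PickerID, Weight} is a candidate key.
Every other attribute set either contains this one or has a smaller closure.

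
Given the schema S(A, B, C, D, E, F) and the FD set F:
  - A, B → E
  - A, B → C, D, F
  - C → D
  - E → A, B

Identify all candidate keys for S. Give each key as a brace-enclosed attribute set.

{A, B}, {E}

{E} is a candidate key since {E}⁺ = {A, B, C, D, E, F} covers every attribute.
{A, B} is a candidate key since {A, B}⁺ = {A, B, C, D, E, F} covers every attribute.
Any other superkey properly contains one of these, so there are no further candidate keys.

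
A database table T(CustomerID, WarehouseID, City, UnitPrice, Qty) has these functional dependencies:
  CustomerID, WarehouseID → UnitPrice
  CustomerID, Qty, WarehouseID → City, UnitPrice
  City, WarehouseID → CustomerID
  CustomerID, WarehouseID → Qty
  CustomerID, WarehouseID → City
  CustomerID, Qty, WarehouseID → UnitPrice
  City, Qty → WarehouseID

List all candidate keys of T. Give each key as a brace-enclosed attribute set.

{City, Qty}⁺ = {City, CustomerID, Qty, UnitPrice, WarehouseID}, which is every attribute, so {City, Qty} is a candidate key.
{City, WarehouseID}⁺ = {City, CustomerID, Qty, UnitPrice, WarehouseID}, which is every attribute, so {City, WarehouseID} is a candidate key.
{CustomerID, WarehouseID}⁺ = {City, CustomerID, Qty, UnitPrice, WarehouseID}, which is every attribute, so {CustomerID, WarehouseID} is a candidate key.
Any other superkey properly contains one of these, so there are no further candidate keys.

{City, Qty}, {City, WarehouseID}, {CustomerID, WarehouseID}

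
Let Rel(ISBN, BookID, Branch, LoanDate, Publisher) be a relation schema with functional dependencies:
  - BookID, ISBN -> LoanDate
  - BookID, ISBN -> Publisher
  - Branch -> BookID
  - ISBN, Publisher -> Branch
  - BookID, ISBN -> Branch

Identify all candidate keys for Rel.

Attributes never on any right-hand side: {ISBN} — every candidate key must contain it.
Closure of {BookID, ISBN} is {BookID, Branch, ISBN, LoanDate, Publisher}, the whole schema; {BookID, ISBN} is a candidate key.
Closure of {Branch, ISBN} is {BookID, Branch, ISBN, LoanDate, Publisher}, the whole schema; {Branch, ISBN} is a candidate key.
Closure of {ISBN, Publisher} is {BookID, Branch, ISBN, LoanDate, Publisher}, the whole schema; {ISBN, Publisher} is a candidate key.
No proper subset of any of these is a key, and no other minimal superkey exists.

{BookID, ISBN}, {Branch, ISBN}, {ISBN, Publisher}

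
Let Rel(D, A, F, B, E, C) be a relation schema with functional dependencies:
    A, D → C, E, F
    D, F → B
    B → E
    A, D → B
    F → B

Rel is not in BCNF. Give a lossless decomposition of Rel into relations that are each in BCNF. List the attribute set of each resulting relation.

{A, C, D, F}; {B, E}; {B, F}

Candidate key of the original relation: {A, D}.
In {A, B, C, D, E, F}, {D, F} is not a superkey ({D, F}⁺ restricted to this set is {B, D, E, F}), so split on D, F → B, E into {B, D, E, F} and {A, C, D, F}.
In {B, D, E, F}, {B} is not a superkey ({B}⁺ restricted to this set is {B, E}), so split on B → E into {B, E} and {B, D, F}.
{B, E} has no BCNF violation.
In {B, D, F}, {F} is not a superkey ({F}⁺ restricted to this set is {B, F}), so split on F → B into {B, F} and {D, F}.
{B, F} has no BCNF violation.
{D, F} has no BCNF violation.
{A, C, D, F} has no BCNF violation.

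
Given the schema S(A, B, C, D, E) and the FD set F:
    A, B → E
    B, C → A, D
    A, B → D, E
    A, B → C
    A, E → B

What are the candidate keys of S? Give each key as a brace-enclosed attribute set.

{A, B}⁺ = {A, B, C, D, E} — all of the relation — so {A, B} is a candidate key.
{A, E}⁺ = {A, B, C, D, E} — all of the relation — so {A, E} is a candidate key.
{B, C}⁺ = {A, B, C, D, E} — all of the relation — so {B, C} is a candidate key.
No proper subset of any of these is a key, and no other minimal superkey exists.

{A, B}, {A, E}, {B, C}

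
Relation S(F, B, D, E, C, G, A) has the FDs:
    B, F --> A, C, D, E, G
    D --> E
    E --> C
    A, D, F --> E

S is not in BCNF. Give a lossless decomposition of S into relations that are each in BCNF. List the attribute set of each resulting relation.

Candidate key of the original relation: {B, F}.
{A, B, C, D, E, F, G}: {D} determines {C, D, E} here but is not a superkey — split on D --> C, E, giving {C, D, E} and {A, B, D, F, G}.
{C, D, E}: {E} determines {C, E} here but is not a superkey — split on E --> C, giving {C, E} and {D, E}.
{C, E} has no BCNF violation.
{D, E} has no BCNF violation.
{A, B, D, F, G} has no BCNF violation.

{A, B, D, F, G}; {C, E}; {D, E}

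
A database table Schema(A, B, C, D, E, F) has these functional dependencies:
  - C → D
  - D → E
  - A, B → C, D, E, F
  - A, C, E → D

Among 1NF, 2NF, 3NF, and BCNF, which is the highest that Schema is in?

Candidate key: {A, B}. Prime attributes: {A, B}.
C → D: {C}⁺ = {C, D, E}, which is not all of the attributes, so the left side is not a superkey — BCNF is violated.
Because {D} is non-prime and the left side of C → D is not a superkey, the relation is not in 3NF.
No proper subset of a key has a non-prime attribute in its closure, so there is no partial dependency; 2NF holds.

2NF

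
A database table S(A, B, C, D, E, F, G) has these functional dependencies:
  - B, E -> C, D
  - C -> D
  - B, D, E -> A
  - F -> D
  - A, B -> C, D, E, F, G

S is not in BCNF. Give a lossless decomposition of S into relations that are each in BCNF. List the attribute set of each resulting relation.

Candidate keys of the original relation: {A, B}, {B, E}.
In {A, B, C, D, E, F, G}, {C} is not a superkey ({C}⁺ restricted to this set is {C, D}), so split on C -> D into {C, D} and {A, B, C, E, F, G}.
{C, D} is in BCNF.
{A, B, C, E, F, G} is in BCNF.

{A, B, C, E, F, G}; {C, D}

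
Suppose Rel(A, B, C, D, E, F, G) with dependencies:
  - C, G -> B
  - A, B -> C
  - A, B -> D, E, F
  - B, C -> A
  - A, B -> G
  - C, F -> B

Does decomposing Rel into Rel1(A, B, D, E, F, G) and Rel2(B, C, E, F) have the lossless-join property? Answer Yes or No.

No

Common attributes: {B, E, F}; their closure is {B, E, F}.
Neither Rel1 nor Rel2 is contained in that closure, so the decomposition is lossy.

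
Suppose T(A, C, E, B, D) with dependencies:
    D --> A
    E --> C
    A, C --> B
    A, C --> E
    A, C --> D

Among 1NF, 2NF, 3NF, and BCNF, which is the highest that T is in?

Candidate keys: {A, C}, {A, E}, {C, D}, {D, E}. Prime attributes: {A, C, D, E}.
D --> A: {D}⁺ = {A, D}, which is not all of the attributes, so the left side is not a superkey — BCNF is violated.
Its right-hand attributes {A} are all prime, as are those of every other non-superkey FD — the relation is in 3NF.

3NF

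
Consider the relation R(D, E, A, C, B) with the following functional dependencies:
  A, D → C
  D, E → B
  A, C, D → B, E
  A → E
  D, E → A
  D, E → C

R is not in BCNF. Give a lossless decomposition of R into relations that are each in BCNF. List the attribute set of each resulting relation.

Candidate keys of the original relation: {A, D}, {D, E}.
Within {A, B, C, D, E}: {A}⁺ ∩ {A, B, C, D, E} = {A, E}, not the whole set, so A → E violates BCNF; decompose into {A, E} and {A, B, C, D}.
{A, E} is in BCNF.
{A, B, C, D} is in BCNF.

{A, B, C, D}; {A, E}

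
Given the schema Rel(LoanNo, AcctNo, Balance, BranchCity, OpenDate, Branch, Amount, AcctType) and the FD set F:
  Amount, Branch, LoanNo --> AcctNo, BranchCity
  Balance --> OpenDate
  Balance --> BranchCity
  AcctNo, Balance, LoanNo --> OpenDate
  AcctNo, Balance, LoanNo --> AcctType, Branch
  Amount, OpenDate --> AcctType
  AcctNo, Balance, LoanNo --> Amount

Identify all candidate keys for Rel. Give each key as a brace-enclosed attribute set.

{AcctNo, Balance, LoanNo}, {Amount, Balance, Branch, LoanNo}

{Balance, LoanNo} never appear on the right of any FD, so every key must include all of them.
{AcctNo, Balance, LoanNo}⁺ = {AcctNo, AcctType, Amount, Balance, Branch, BranchCity, LoanNo, OpenDate} — all of the relation — so {AcctNo, Balance, LoanNo} is a candidate key.
{Amount, Balance, Branch, LoanNo}⁺ = {AcctNo, AcctType, Amount, Balance, Branch, BranchCity, LoanNo, OpenDate} — all of the relation — so {Amount, Balance, Branch, LoanNo} is a candidate key.
Any other superkey properly contains one of these, so there are no further candidate keys.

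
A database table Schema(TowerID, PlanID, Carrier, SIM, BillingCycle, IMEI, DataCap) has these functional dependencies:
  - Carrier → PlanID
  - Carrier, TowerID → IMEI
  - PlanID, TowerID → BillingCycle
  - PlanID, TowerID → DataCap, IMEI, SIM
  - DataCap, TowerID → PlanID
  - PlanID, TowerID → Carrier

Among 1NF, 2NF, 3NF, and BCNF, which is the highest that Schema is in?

Candidate keys: {Carrier, TowerID}, {DataCap, TowerID}, {PlanID, TowerID}. Prime attributes: {Carrier, DataCap, PlanID, TowerID}.
Carrier → PlanID breaks BCNF: {Carrier}⁺ = {Carrier, PlanID}, so {Carrier} is not a superkey.
But every attribute on its right side ({PlanID}) is prime, and the same holds for every other non-superkey FD, so 3NF still holds.

3NF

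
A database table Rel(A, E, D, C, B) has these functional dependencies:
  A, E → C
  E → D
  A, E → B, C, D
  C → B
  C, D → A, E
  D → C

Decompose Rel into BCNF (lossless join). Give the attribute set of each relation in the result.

{A, C, D, E}; {B, C}

Candidate keys of the original relation: {D}, {E}.
{A, B, C, D, E}: {C} determines {B, C} here but is not a superkey — split on C → B, giving {B, C} and {A, C, D, E}.
{B, C}: every determinant is a superkey — BCNF.
{A, C, D, E}: every determinant is a superkey — BCNF.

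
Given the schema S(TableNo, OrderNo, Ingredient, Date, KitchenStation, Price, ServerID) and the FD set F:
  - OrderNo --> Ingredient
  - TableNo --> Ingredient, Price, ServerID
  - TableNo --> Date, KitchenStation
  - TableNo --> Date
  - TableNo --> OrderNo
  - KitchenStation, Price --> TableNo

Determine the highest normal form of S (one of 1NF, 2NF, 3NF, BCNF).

2NF

Candidate keys: {KitchenStation, Price}, {TableNo}. Prime attributes: {KitchenStation, Price, TableNo}.
OrderNo --> Ingredient breaks BCNF: {OrderNo}⁺ = {Ingredient, OrderNo}, so {OrderNo} is not a superkey.
OrderNo --> Ingredient determines the non-prime attribute {Ingredient} from a non-superkey — 3NF is violated.
No proper subset of a key has a non-prime attribute in its closure, so there is no partial dependency; 2NF holds.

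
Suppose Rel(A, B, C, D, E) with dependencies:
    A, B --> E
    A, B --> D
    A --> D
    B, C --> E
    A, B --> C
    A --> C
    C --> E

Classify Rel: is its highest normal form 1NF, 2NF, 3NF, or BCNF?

1NF

Candidate key: {A, B}. Prime attributes: {A, B}.
A --> D: {A}⁺ = {A, C, D, E}, which is not all of the attributes, so the left side is not a superkey — BCNF is violated.
A --> D determines the non-prime attribute {D} from a non-superkey — 3NF is violated.
Since {A} ⊂ {A, B} and {A}⁺ ⊇ {C, D, E} with {C, D, E} non-prime, there is a partial dependency; 2NF fails.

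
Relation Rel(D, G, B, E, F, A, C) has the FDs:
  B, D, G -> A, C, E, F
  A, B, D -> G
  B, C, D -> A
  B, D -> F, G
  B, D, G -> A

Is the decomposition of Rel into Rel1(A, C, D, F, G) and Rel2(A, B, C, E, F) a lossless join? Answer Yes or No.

No

The shared attributes are {A, C, F} and {A, C, F}⁺ = {A, C, F}.
Neither Rel1 nor Rel2 is contained in that closure, so the decomposition is lossy.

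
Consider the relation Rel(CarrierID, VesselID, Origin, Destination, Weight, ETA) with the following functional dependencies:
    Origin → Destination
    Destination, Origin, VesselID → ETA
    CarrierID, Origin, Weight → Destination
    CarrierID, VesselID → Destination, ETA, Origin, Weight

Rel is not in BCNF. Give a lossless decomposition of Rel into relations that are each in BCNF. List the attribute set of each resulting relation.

{CarrierID, Origin, VesselID, Weight}; {Destination, Origin}; {ETA, Origin, VesselID}

Candidate key of the original relation: {CarrierID, VesselID}.
Within {CarrierID, Destination, ETA, Origin, VesselID, Weight}: {Origin}⁺ ∩ {CarrierID, Destination, ETA, Origin, VesselID, Weight} = {Destination, Origin}, not the whole set, so Origin → Destination violates BCNF; decompose into {Destination, Origin} and {CarrierID, ETA, Origin, VesselID, Weight}.
{Destination, Origin} is in BCNF.
Within {CarrierID, ETA, Origin, VesselID, Weight}: {Origin, VesselID}⁺ ∩ {CarrierID, ETA, Origin, VesselID, Weight} = {ETA, Origin, VesselID}, not the whole set, so Origin, VesselID → ETA violates BCNF; decompose into {ETA, Origin, VesselID} and {CarrierID, Origin, VesselID, Weight}.
{ETA, Origin, VesselID} is in BCNF.
{CarrierID, Origin, VesselID, Weight} is in BCNF.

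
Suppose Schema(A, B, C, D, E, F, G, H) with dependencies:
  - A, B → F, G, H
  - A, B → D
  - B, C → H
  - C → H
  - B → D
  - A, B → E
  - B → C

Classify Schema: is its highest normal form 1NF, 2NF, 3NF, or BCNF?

1NF

Candidate key: {A, B}. Prime attributes: {A, B}.
B, C → H breaks BCNF: {B, C}⁺ = {B, C, D, H}, so {B, C} is not a superkey.
B, C → H has non-prime {H} on the right and a non-superkey on the left, so 3NF fails.
{B} is a proper subset of the key {A, B}, and {B}⁺ contains the non-prime attributes {C, D, H} — a partial dependency, so 2NF is violated.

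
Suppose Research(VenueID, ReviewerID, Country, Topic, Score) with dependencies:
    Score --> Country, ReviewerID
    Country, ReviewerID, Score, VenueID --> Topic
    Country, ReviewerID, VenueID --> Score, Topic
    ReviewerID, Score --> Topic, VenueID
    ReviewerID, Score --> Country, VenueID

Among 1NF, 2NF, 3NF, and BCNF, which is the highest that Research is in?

BCNF

Candidate keys: {Country, ReviewerID, VenueID}, {Score}. Prime attributes: {Country, ReviewerID, Score, VenueID}.
Each dependency's left side is a superkey — BCNF holds.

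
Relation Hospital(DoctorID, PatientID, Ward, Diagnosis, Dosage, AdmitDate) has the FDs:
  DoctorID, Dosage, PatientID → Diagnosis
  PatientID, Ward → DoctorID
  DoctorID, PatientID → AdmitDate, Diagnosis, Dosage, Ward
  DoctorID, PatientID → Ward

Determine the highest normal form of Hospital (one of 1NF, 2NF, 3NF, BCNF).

BCNF

Candidate keys: {DoctorID, PatientID}, {PatientID, Ward}. Prime attributes: {DoctorID, PatientID, Ward}.
The left-hand side of every FD is a superkey, so BCNF is satisfied.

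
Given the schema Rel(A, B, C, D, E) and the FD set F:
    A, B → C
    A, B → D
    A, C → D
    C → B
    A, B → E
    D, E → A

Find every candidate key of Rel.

{A, B}, {A, C}, {B, D, E}, {C, D, E}

{A, B} is a candidate key since {A, B}⁺ = {A, B, C, D, E} covers every attribute.
{A, C} is a candidate key since {A, C}⁺ = {A, B, C, D, E} covers every attribute.
{B, D, E} is a candidate key since {B, D, E}⁺ = {A, B, C, D, E} covers every attribute.
{C, D, E} is a candidate key since {C, D, E}⁺ = {A, B, C, D, E} covers every attribute.
These are minimal and exhaustive — every other superkey contains one of them.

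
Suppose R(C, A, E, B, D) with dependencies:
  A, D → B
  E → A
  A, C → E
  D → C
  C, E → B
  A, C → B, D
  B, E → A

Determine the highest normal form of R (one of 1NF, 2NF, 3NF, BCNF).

Candidate keys: {A, C}, {A, D}, {C, E}, {D, E}. Prime attributes: {A, C, D, E}.
E → A breaks BCNF: {E}⁺ = {A, E}, so {E} is not a superkey.
Its right-hand attributes {A} are all prime, as are those of every other non-superkey FD — the relation is in 3NF.

3NF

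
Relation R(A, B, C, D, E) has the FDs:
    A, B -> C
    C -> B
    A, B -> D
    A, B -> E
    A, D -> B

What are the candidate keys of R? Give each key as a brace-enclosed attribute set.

{A} never appears on the right of any FD, so every key must include it.
Closure of {A, B} is {A, B, C, D, E}, the whole schema; {A, B} is a candidate key.
Closure of {A, C} is {A, B, C, D, E}, the whole schema; {A, C} is a candidate key.
Closure of {A, D} is {A, B, C, D, E}, the whole schema; {A, D} is a candidate key.
No proper subset of any of these is a key, and no other minimal superkey exists.

{A, B}, {A, C}, {A, D}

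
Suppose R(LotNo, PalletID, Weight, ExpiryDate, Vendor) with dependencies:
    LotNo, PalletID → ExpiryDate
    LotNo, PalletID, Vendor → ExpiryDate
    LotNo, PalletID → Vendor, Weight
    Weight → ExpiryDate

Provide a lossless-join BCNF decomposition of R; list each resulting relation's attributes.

{ExpiryDate, Weight}; {LotNo, PalletID, Vendor, Weight}

Candidate key of the original relation: {LotNo, PalletID}.
In {ExpiryDate, LotNo, PalletID, Vendor, Weight}, {Weight} is not a superkey ({Weight}⁺ restricted to this set is {ExpiryDate, Weight}), so split on Weight → ExpiryDate into {ExpiryDate, Weight} and {LotNo, PalletID, Vendor, Weight}.
{ExpiryDate, Weight} has no BCNF violation.
{LotNo, PalletID, Vendor, Weight} has no BCNF violation.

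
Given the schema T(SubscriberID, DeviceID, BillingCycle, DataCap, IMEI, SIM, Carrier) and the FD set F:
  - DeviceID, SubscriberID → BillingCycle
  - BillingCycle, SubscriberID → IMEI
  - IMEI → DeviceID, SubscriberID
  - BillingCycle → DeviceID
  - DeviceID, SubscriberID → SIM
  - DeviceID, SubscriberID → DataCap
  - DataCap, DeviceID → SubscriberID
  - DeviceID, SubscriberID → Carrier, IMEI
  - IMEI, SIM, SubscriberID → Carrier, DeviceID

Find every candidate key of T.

Closure of {IMEI} is {BillingCycle, Carrier, DataCap, DeviceID, IMEI, SIM, SubscriberID}, the whole schema; {IMEI} is a candidate key.
Closure of {BillingCycle, DataCap} is {BillingCycle, Carrier, DataCap, DeviceID, IMEI, SIM, SubscriberID}, the whole schema; {BillingCycle, DataCap} is a candidate key.
Closure of {BillingCycle, SubscriberID} is {BillingCycle, Carrier, DataCap, DeviceID, IMEI, SIM, SubscriberID}, the whole schema; {BillingCycle, SubscriberID} is a candidate key.
Closure of {DataCap, DeviceID} is {BillingCycle, Carrier, DataCap, DeviceID, IMEI, SIM, SubscriberID}, the whole schema; {DataCap, DeviceID} is a candidate key.
Closure of {DeviceID, SubscriberID} is {BillingCycle, Carrier, DataCap, DeviceID, IMEI, SIM, SubscriberID}, the whole schema; {DeviceID, SubscriberID} is a candidate key.
No proper subset of any of these is a key, and no other minimal superkey exists.

{BillingCycle, DataCap}, {BillingCycle, SubscriberID}, {DataCap, DeviceID}, {DeviceID, SubscriberID}, {IMEI}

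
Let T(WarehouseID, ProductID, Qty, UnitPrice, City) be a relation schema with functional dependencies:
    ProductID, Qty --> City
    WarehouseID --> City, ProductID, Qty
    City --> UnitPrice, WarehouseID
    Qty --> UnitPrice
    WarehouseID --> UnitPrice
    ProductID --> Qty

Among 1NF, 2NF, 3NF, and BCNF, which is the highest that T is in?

2NF

Candidate keys: {City}, {ProductID}, {WarehouseID}. Prime attributes: {City, ProductID, WarehouseID}.
For Qty --> UnitPrice we have {Qty}⁺ = {Qty, UnitPrice}; {Qty} is not a superkey, so BCNF fails.
Qty --> UnitPrice has non-prime {UnitPrice} on the right and a non-superkey on the left, so 3NF fails.
All keys have size 1, which rules out partial dependencies — 2NF is satisfied.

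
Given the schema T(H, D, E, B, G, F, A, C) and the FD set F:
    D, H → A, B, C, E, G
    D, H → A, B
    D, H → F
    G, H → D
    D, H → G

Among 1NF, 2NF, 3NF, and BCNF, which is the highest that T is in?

Candidate keys: {D, H}, {G, H}. Prime attributes: {D, G, H}.
The left-hand side of every FD is a superkey, so BCNF is satisfied.

BCNF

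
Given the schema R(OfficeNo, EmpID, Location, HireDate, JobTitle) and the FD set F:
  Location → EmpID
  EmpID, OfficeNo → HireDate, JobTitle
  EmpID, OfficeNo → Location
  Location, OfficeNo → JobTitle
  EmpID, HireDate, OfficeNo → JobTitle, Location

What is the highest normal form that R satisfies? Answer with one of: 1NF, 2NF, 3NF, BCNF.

Candidate keys: {EmpID, OfficeNo}, {Location, OfficeNo}. Prime attributes: {EmpID, Location, OfficeNo}.
For Location → EmpID we have {Location}⁺ = {EmpID, Location}; {Location} is not a superkey, so BCNF fails.
But every attribute on its right side ({EmpID}) is prime, and the same holds for every other non-superkey FD, so 3NF still holds.

3NF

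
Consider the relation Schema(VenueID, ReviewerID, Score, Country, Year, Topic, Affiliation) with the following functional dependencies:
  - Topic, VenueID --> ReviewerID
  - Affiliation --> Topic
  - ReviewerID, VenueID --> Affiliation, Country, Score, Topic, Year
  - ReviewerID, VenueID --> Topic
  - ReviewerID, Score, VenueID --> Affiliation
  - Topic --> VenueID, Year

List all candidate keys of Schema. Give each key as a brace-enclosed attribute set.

Closure of {Affiliation} is {Affiliation, Country, ReviewerID, Score, Topic, VenueID, Year}, the whole schema; {Affiliation} is a candidate key.
Closure of {Topic} is {Affiliation, Country, ReviewerID, Score, Topic, VenueID, Year}, the whole schema; {Topic} is a candidate key.
Closure of {ReviewerID, VenueID} is {Affiliation, Country, ReviewerID, Score, Topic, VenueID, Year}, the whole schema; {ReviewerID, VenueID} is a candidate key.
Any other superkey properly contains one of these, so there are no further candidate keys.

{Affiliation}, {ReviewerID, VenueID}, {Topic}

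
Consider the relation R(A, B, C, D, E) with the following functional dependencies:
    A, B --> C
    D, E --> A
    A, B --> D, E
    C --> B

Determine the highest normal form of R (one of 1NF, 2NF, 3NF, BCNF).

3NF

Candidate keys: {A, B}, {A, C}, {B, D, E}, {C, D, E}. Prime attributes: {A, B, C, D, E}.
D, E --> A: {D, E}⁺ = {A, D, E}, which is not all of the attributes, so the left side is not a superkey — BCNF is violated.
Its right-hand attributes {A} are all prime, as are those of every other non-superkey FD — the relation is in 3NF.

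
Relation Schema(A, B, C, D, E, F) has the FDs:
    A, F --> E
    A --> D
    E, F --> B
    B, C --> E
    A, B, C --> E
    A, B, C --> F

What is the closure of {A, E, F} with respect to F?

{A, B, D, E, F}

Start with {A, E, F}.
A --> D applies; add {D} → now {A, D, E, F}.
E, F --> B applies; add {B} → now {A, B, D, E, F}.
No further FD applies.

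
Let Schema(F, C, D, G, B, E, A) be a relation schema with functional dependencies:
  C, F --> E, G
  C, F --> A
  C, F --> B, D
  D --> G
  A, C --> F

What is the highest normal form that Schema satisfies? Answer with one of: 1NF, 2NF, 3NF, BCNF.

2NF

Candidate keys: {A, C}, {C, F}. Prime attributes: {A, C, F}.
D --> G breaks BCNF: {D}⁺ = {D, G}, so {D} is not a superkey.
D --> G determines the non-prime attribute {G} from a non-superkey — 3NF is violated.
No non-prime attribute depends on a proper subset of any candidate key, so 2NF holds.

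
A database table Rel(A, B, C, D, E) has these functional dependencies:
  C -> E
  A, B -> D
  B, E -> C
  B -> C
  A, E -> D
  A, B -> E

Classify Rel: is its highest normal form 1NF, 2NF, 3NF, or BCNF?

Candidate key: {A, B}. Prime attributes: {A, B}.
C -> E: {C}⁺ = {C, E}, which is not all of the attributes, so the left side is not a superkey — BCNF is violated.
Because {E} is non-prime and the left side of C -> E is not a superkey, the relation is not in 3NF.
The proper key subset {B} of {A, B} determines non-prime {C, E}, so the relation is not even in 2NF.

1NF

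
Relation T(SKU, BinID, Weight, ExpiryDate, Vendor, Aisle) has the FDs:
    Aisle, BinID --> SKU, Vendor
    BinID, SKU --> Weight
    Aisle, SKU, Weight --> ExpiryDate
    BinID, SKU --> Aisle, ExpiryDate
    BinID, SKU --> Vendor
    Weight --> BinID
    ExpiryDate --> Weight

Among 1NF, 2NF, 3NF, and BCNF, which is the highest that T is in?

3NF

Candidate keys: {Aisle, BinID}, {Aisle, ExpiryDate}, {Aisle, Weight}, {BinID, SKU}, {ExpiryDate, SKU}, {SKU, Weight}. Prime attributes: {Aisle, BinID, ExpiryDate, SKU, Weight}.
Weight --> BinID: {Weight}⁺ = {BinID, Weight}, which is not all of the attributes, so the left side is not a superkey — BCNF is violated.
Since {BinID} ⊆ prime attributes and every other non-superkey FD also has a prime right side, the schema is in 3NF.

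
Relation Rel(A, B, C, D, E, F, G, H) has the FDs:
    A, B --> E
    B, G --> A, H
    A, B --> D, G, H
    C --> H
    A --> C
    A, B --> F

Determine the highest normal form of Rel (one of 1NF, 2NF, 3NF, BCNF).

Candidate keys: {A, B}, {B, G}. Prime attributes: {A, B, G}.
For C --> H we have {C}⁺ = {C, H}; {C} is not a superkey, so BCNF fails.
C --> H has non-prime {H} on the right and a non-superkey on the left, so 3NF fails.
{A} is a proper subset of the key {A, B}, and {A}⁺ contains the non-prime attributes {C, H} — a partial dependency, so 2NF is violated.

1NF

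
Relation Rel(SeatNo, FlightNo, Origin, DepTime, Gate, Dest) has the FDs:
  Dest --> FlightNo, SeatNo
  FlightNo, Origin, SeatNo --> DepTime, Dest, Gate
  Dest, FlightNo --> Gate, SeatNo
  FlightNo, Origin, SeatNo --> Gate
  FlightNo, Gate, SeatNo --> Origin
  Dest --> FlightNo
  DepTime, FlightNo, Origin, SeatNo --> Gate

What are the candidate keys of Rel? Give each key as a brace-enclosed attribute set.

{Dest}⁺ = {DepTime, Dest, FlightNo, Gate, Origin, SeatNo} — all of the relation — so {Dest} is a candidate key.
{FlightNo, Gate, SeatNo}⁺ = {DepTime, Dest, FlightNo, Gate, Origin, SeatNo} — all of the relation — so {FlightNo, Gate, SeatNo} is a candidate key.
{FlightNo, Origin, SeatNo}⁺ = {DepTime, Dest, FlightNo, Gate, Origin, SeatNo} — all of the relation — so {FlightNo, Origin, SeatNo} is a candidate key.
Any other superkey properly contains one of these, so there are no further candidate keys.

{Dest}, {FlightNo, Gate, SeatNo}, {FlightNo, Origin, SeatNo}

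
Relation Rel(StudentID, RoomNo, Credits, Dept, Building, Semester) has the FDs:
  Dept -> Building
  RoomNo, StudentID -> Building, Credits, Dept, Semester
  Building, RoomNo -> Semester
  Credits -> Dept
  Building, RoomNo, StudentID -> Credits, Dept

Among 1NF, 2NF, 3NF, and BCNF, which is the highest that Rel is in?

Candidate key: {RoomNo, StudentID}. Prime attributes: {RoomNo, StudentID}.
Dept -> Building: {Dept}⁺ = {Building, Dept}, which is not all of the attributes, so the left side is not a superkey — BCNF is violated.
Because {Building} is non-prime and the left side of Dept -> Building is not a superkey, the relation is not in 3NF.
Checking every proper subset of each key, none determines a non-prime attribute — 2NF is satisfied.

2NF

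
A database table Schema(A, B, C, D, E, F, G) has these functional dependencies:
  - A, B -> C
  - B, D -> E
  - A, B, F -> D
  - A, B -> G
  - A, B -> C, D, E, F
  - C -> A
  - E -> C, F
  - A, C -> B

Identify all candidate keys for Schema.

{A, B}, {B, D}, {C}, {E}

Closure of {C} is {A, B, C, D, E, F, G}, the whole schema; {C} is a candidate key.
Closure of {E} is {A, B, C, D, E, F, G}, the whole schema; {E} is a candidate key.
Closure of {A, B} is {A, B, C, D, E, F, G}, the whole schema; {A, B} is a candidate key.
Closure of {B, D} is {A, B, C, D, E, F, G}, the whole schema; {B, D} is a candidate key.
Any other superkey properly contains one of these, so there are no further candidate keys.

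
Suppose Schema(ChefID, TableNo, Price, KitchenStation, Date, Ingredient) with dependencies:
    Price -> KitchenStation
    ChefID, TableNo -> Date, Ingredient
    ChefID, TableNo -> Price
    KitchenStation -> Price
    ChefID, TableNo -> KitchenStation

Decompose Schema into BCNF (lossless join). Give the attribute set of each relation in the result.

{ChefID, Date, Ingredient, Price, TableNo}; {KitchenStation, Price}

Candidate key of the original relation: {ChefID, TableNo}.
In {ChefID, Date, Ingredient, KitchenStation, Price, TableNo}, {Price} is not a superkey ({Price}⁺ restricted to this set is {KitchenStation, Price}), so split on Price -> KitchenStation into {KitchenStation, Price} and {ChefID, Date, Ingredient, Price, TableNo}.
{KitchenStation, Price}: every determinant is a superkey — BCNF.
{ChefID, Date, Ingredient, Price, TableNo}: every determinant is a superkey — BCNF.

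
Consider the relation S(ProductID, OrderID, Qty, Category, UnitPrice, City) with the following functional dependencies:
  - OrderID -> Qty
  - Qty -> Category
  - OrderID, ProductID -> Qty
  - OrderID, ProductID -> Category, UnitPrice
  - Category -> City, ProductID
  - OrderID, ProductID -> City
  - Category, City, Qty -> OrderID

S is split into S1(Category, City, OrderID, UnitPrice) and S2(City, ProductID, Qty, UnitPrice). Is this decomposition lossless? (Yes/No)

No

The shared attributes are {City, UnitPrice} and {City, UnitPrice}⁺ = {City, UnitPrice}.
The closure covers neither S1 nor S2 entirely; the join is not lossless.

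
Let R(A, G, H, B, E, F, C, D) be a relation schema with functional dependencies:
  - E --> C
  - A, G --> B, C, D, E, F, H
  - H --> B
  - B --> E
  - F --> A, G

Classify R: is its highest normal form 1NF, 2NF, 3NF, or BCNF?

Candidate keys: {A, G}, {F}. Prime attributes: {A, F, G}.
For E --> C we have {E}⁺ = {C, E}; {E} is not a superkey, so BCNF fails.
Because {C} is non-prime and the left side of E --> C is not a superkey, the relation is not in 3NF.
No non-prime attribute depends on a proper subset of any candidate key, so 2NF holds.

2NF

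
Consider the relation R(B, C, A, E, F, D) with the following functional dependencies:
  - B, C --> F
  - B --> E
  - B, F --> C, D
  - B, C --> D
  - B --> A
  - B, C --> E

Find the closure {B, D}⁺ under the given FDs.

Start with {B, D}.
B --> E applies; add {E} → now {B, D, E}.
B --> A applies; add {A} → now {A, B, D, E}.
No further FD applies.

{A, B, D, E}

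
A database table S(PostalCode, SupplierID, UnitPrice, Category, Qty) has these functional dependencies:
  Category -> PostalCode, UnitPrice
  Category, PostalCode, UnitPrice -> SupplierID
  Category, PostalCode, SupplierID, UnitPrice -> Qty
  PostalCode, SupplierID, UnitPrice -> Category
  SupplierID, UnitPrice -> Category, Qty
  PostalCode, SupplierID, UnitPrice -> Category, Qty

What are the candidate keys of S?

Closure of {Category} is {Category, PostalCode, Qty, SupplierID, UnitPrice}, the whole schema; {Category} is a candidate key.
Closure of {SupplierID, UnitPrice} is {Category, PostalCode, Qty, SupplierID, UnitPrice}, the whole schema; {SupplierID, UnitPrice} is a candidate key.
No proper subset of any of these is a key, and no other minimal superkey exists.

{Category}, {SupplierID, UnitPrice}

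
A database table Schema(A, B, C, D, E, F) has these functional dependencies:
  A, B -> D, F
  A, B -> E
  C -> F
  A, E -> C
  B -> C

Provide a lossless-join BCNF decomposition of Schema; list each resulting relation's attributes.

Candidate key of the original relation: {A, B}.
{A, B, C, D, E, F}: {C} determines {C, F} here but is not a superkey — split on C -> F, giving {C, F} and {A, B, C, D, E}.
{C, F} is in BCNF.
{A, B, C, D, E}: {A, E} determines {A, C, E} here but is not a superkey — split on A, E -> C, giving {A, C, E} and {A, B, D, E}.
{A, C, E} is in BCNF.
{A, B, D, E} is in BCNF.

{A, B, D, E}; {A, C, E}; {C, F}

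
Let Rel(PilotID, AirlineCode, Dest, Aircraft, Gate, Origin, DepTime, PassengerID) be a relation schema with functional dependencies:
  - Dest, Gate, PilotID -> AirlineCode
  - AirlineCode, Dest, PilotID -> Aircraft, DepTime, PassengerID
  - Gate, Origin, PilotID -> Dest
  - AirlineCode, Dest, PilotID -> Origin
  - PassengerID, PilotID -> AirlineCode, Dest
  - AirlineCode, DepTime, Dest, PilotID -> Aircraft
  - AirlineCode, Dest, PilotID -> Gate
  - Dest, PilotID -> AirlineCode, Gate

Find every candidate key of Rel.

No FD produces {PilotID}, so it must be in every candidate key.
{Dest, PilotID} is a candidate key since {Dest, PilotID}⁺ = {Aircraft, AirlineCode, DepTime, Dest, Gate, Origin, PassengerID, PilotID} covers every attribute.
{PassengerID, PilotID} is a candidate key since {PassengerID, PilotID}⁺ = {Aircraft, AirlineCode, DepTime, Dest, Gate, Origin, PassengerID, PilotID} covers every attribute.
{Gate, Origin, PilotID} is a candidate key since {Gate, Origin, PilotID}⁺ = {Aircraft, AirlineCode, DepTime, Dest, Gate, Origin, PassengerID, PilotID} covers every attribute.
These are minimal and exhaustive — every other superkey contains one of them.

{Dest, PilotID}, {Gate, Origin, PilotID}, {PassengerID, PilotID}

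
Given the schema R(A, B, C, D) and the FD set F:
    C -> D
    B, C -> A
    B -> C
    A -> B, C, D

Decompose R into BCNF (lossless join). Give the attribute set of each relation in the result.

{A, B, C}; {C, D}

Candidate keys of the original relation: {A}, {B}.
Within {A, B, C, D}: {C}⁺ ∩ {A, B, C, D} = {C, D}, not the whole set, so C -> D violates BCNF; decompose into {C, D} and {A, B, C}.
{C, D} is in BCNF.
{A, B, C} is in BCNF.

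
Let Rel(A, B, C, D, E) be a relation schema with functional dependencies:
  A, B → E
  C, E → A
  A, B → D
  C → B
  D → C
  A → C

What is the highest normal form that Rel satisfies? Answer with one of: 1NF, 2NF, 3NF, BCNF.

Candidate keys: {A}, {C, E}, {D, E}. Prime attributes: {A, C, D, E}.
C → B breaks BCNF: {C}⁺ = {B, C}, so {C} is not a superkey.
C → B has non-prime {B} on the right and a non-superkey on the left, so 3NF fails.
{C} is a proper subset of the key {C, E}, and {C}⁺ contains the non-prime attribute {B} — a partial dependency, so 2NF is violated.

1NF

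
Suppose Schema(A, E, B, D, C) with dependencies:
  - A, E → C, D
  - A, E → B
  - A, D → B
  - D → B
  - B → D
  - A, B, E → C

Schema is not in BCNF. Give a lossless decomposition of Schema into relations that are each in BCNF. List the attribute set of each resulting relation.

Candidate key of the original relation: {A, E}.
In {A, B, C, D, E}, {A, D} is not a superkey ({A, D}⁺ restricted to this set is {A, B, D}), so split on A, D → B into {A, B, D} and {A, C, D, E}.
In {A, B, D}, {D} is not a superkey ({D}⁺ restricted to this set is {B, D}), so split on D → B into {B, D} and {A, D}.
{B, D}: every determinant is a superkey — BCNF.
{A, D}: every determinant is a superkey — BCNF.
{A, C, D, E}: every determinant is a superkey — BCNF.

{A, C, D, E}; {B, D}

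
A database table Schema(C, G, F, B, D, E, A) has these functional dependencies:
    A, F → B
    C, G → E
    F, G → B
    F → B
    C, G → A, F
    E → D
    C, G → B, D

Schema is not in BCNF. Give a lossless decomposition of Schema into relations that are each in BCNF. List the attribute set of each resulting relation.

Candidate key of the original relation: {C, G}.
{A, B, C, D, E, F, G}: {A, F} determines {A, B, F} here but is not a superkey — split on A, F → B, giving {A, B, F} and {A, C, D, E, F, G}.
{A, B, F}: {F} determines {B, F} here but is not a superkey — split on F → B, giving {B, F} and {A, F}.
{B, F} has no BCNF violation.
{A, F} has no BCNF violation.
{A, C, D, E, F, G}: {E} determines {D, E} here but is not a superkey — split on E → D, giving {D, E} and {A, C, E, F, G}.
{D, E} has no BCNF violation.
{A, C, E, F, G} has no BCNF violation.

{A, C, E, F, G}; {B, F}; {D, E}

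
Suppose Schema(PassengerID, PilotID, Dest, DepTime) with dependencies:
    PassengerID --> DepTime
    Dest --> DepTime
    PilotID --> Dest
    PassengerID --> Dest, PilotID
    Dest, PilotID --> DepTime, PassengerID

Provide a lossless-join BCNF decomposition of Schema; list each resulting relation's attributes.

{DepTime, Dest}; {Dest, PassengerID, PilotID}

Candidate keys of the original relation: {PassengerID}, {PilotID}.
In {DepTime, Dest, PassengerID, PilotID}, {Dest} is not a superkey ({Dest}⁺ restricted to this set is {DepTime, Dest}), so split on Dest --> DepTime into {DepTime, Dest} and {Dest, PassengerID, PilotID}.
{DepTime, Dest} has no BCNF violation.
{Dest, PassengerID, PilotID} has no BCNF violation.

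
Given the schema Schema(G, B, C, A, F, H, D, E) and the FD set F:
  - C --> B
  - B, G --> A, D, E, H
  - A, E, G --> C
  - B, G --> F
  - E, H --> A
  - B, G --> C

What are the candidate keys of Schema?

{A, E, G}, {B, G}, {C, G}, {E, G, H}

{G} never appears on the right of any FD, so every key must include it.
{B, G}⁺ = {A, B, C, D, E, F, G, H} — all of the relation — so {B, G} is a candidate key.
{C, G}⁺ = {A, B, C, D, E, F, G, H} — all of the relation — so {C, G} is a candidate key.
{A, E, G}⁺ = {A, B, C, D, E, F, G, H} — all of the relation — so {A, E, G} is a candidate key.
{E, G, H}⁺ = {A, B, C, D, E, F, G, H} — all of the relation — so {E, G, H} is a candidate key.
No proper subset of any of these is a key, and no other minimal superkey exists.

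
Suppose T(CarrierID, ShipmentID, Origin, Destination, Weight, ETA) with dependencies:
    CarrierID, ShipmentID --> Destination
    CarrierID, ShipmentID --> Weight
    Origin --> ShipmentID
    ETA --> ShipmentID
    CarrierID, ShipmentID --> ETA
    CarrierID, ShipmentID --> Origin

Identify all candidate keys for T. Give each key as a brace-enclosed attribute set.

No FD produces {CarrierID}, so it must be in every candidate key.
{CarrierID, ETA} is a candidate key since {CarrierID, ETA}⁺ = {CarrierID, Destination, ETA, Origin, ShipmentID, Weight} covers every attribute.
{CarrierID, Origin} is a candidate key since {CarrierID, Origin}⁺ = {CarrierID, Destination, ETA, Origin, ShipmentID, Weight} covers every attribute.
{CarrierID, ShipmentID} is a candidate key since {CarrierID, ShipmentID}⁺ = {CarrierID, Destination, ETA, Origin, ShipmentID, Weight} covers every attribute.
Any other superkey properly contains one of these, so there are no further candidate keys.

{CarrierID, ETA}, {CarrierID, Origin}, {CarrierID, ShipmentID}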